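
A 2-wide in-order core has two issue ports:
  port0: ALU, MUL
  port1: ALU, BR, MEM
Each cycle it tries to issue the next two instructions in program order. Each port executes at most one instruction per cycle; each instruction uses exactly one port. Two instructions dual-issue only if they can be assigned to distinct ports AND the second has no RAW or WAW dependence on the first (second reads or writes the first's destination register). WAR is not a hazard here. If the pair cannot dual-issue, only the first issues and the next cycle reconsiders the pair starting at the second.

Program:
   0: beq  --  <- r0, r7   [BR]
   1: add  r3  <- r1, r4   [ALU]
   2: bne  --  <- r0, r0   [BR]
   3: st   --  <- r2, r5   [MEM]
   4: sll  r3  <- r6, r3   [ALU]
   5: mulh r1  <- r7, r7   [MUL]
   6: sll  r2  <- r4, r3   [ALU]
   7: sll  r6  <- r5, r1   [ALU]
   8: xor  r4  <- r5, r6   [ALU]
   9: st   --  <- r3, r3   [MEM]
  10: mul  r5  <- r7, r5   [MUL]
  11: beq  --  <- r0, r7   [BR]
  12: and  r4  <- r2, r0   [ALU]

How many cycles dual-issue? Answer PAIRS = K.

PAIRS = 5

c0: i0+i1 beq.BR add.ALU  dual
c1: i2 bne.BR  no-port BR/MEM
c2: i3+i4 st.MEM sll.ALU  dual
c3: i5+i6 mulh.MUL sll.ALU  dual
c4: i7 sll.ALU  RAW r6
c5: i8+i9 xor.ALU st.MEM  dual
c6: i10+i11 mul.MUL beq.BR  dual
c7: i12 and.ALU  tail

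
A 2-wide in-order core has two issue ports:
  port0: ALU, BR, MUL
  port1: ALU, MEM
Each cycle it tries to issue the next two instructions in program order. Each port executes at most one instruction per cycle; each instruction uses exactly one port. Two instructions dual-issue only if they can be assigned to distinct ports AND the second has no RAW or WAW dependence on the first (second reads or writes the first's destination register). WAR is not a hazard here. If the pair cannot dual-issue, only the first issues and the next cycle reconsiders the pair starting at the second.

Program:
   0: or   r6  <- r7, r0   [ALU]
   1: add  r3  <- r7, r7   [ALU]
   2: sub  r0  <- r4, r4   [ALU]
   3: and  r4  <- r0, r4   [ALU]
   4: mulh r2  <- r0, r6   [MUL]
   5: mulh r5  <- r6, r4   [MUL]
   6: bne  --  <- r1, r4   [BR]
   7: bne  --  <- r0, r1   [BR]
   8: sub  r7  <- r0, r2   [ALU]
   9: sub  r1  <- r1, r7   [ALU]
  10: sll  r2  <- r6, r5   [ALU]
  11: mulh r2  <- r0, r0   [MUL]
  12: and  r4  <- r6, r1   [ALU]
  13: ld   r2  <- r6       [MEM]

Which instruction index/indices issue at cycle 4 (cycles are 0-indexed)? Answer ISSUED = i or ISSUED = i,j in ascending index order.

ISSUED = 6

[0] i0&i1  or.ALU/add.ALU  -- 2-wide
[1] i2  sub.ALU  -- RAW r0
[2] i3&i4  and.ALU/mulh.MUL  -- 2-wide
[3] i5  mulh.MUL  -- no-port MUL/BR
[4] i6  bne.BR  -- no-port BR/BR
[5] i7&i8  bne.BR/sub.ALU  -- 2-wide
[6] i9&i10  sub.ALU/sll.ALU  -- 2-wide
[7] i11&i12  mulh.MUL/and.ALU  -- 2-wide
[8] i13  ld.MEM  -- tail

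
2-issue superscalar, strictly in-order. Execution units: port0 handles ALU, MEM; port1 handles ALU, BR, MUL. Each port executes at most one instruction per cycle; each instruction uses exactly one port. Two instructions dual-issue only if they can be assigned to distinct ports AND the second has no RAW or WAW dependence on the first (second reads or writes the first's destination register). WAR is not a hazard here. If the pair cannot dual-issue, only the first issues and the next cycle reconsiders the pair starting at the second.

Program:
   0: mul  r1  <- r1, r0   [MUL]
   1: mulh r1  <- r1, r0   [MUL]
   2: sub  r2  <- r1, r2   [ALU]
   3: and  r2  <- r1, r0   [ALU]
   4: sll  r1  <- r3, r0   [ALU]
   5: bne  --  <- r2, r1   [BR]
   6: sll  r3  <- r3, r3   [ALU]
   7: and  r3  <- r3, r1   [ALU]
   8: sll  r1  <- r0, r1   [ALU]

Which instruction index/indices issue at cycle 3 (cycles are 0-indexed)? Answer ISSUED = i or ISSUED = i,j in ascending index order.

ISSUED = 3,4

[0] i0  mul  -- no-port MUL/MUL
[1] i1  mulh  -- RAW r1
[2] i2  sub  -- WAW r2
[3] i3&i4  and sll  -- dual
[4] i5&i6  bne sll  -- dual
[5] i7&i8  and sll  -- dual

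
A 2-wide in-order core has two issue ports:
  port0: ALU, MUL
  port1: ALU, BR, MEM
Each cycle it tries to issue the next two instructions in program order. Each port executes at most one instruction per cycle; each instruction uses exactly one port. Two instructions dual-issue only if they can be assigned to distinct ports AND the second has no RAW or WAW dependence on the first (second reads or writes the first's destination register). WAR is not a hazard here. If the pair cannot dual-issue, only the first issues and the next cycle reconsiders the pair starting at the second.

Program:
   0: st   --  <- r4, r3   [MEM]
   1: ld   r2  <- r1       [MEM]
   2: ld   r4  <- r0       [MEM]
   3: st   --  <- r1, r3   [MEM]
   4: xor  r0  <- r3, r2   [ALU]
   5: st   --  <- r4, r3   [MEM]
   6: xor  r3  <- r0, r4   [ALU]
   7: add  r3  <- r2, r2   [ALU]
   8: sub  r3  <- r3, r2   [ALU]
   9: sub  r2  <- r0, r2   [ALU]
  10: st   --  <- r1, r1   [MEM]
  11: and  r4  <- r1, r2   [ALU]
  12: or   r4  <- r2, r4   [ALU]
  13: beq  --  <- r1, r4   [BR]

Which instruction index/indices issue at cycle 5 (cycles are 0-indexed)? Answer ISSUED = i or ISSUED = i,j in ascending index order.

c0: i0 st  no-port MEM/MEM
c1: i1 ld  no-port MEM/MEM
c2: i2 ld  no-port MEM/MEM
c3: i3&i4 st+xor  pair
c4: i5&i6 st+xor  pair
c5: i7 add  RAW+WAW r3
c6: i8&i9 sub+sub  pair
c7: i10&i11 st+and  pair
c8: i12 or  RAW r4
c9: i13 beq  tail

ISSUED = 7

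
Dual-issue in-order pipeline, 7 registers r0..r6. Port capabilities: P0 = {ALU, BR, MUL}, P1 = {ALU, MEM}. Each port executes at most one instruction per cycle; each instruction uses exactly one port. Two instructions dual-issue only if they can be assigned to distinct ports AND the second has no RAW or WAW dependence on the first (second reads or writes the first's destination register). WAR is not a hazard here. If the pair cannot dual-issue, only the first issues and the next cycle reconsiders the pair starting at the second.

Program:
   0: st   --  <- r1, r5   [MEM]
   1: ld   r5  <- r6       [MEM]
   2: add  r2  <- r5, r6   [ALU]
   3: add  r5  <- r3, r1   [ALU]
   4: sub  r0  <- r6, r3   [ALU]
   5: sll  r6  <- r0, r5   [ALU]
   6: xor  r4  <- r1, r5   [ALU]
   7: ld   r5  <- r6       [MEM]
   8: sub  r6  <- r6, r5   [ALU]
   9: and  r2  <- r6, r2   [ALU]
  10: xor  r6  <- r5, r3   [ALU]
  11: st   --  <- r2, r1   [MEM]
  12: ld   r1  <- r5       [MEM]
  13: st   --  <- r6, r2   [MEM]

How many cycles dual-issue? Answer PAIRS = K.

  cy0 -> i0 (st.MEM) no-port MEM/MEM
  cy1 -> i1 (ld.MEM) RAW r5
  cy2 -> i2+i3 (add.ALU add.ALU) dual
  cy3 -> i4 (sub.ALU) RAW r0
  cy4 -> i5+i6 (sll.ALU xor.ALU) dual
  cy5 -> i7 (ld.MEM) RAW r5
  cy6 -> i8 (sub.ALU) RAW r6
  cy7 -> i9+i10 (and.ALU xor.ALU) dual
  cy8 -> i11 (st.MEM) no-port MEM/MEM
  cy9 -> i12 (ld.MEM) no-port MEM/MEM
  cy10 -> i13 (st.MEM) tail

PAIRS = 3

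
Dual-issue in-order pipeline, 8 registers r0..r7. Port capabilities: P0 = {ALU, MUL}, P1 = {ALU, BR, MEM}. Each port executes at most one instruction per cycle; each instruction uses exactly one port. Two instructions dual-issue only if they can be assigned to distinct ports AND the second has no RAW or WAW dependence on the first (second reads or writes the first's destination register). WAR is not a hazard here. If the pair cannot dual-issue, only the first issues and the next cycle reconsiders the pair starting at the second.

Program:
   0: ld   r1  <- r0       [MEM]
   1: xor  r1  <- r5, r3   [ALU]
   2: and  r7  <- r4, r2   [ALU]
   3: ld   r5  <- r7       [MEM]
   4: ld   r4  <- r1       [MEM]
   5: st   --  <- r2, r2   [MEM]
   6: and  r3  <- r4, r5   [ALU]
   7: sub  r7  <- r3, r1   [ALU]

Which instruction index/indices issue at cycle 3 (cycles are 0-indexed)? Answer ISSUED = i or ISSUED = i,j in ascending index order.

0. ld.MEM @i0  | WAW r1
1. xor.ALU;and.ALU @i1/i2  | 2-wide
2. ld.MEM @i3  | no-port MEM/MEM
3. ld.MEM @i4  | no-port MEM/MEM
4. st.MEM;and.ALU @i5/i6  | 2-wide
5. sub.ALU @i7  | tail

ISSUED = 4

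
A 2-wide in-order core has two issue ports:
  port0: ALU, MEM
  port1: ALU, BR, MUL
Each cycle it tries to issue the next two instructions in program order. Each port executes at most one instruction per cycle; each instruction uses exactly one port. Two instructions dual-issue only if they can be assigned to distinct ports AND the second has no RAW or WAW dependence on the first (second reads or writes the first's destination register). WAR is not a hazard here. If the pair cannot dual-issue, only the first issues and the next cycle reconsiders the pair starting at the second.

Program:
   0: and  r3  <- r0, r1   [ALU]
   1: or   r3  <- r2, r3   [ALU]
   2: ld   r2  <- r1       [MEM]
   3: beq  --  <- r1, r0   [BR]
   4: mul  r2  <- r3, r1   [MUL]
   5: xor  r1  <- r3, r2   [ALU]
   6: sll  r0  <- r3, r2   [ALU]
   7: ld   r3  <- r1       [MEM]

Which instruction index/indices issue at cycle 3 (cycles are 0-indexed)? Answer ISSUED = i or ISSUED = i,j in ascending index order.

ISSUED = 4

#0 head=0: and.ALU i0 RAW+WAW r3
#1 head=1: or.ALU+ld.MEM i1,i2 2-wide
#2 head=3: beq.BR i3 no-port BR/MUL
#3 head=4: mul.MUL i4 RAW r2
#4 head=5: xor.ALU+sll.ALU i5,i6 2-wide
#5 head=7: ld.MEM i7 tail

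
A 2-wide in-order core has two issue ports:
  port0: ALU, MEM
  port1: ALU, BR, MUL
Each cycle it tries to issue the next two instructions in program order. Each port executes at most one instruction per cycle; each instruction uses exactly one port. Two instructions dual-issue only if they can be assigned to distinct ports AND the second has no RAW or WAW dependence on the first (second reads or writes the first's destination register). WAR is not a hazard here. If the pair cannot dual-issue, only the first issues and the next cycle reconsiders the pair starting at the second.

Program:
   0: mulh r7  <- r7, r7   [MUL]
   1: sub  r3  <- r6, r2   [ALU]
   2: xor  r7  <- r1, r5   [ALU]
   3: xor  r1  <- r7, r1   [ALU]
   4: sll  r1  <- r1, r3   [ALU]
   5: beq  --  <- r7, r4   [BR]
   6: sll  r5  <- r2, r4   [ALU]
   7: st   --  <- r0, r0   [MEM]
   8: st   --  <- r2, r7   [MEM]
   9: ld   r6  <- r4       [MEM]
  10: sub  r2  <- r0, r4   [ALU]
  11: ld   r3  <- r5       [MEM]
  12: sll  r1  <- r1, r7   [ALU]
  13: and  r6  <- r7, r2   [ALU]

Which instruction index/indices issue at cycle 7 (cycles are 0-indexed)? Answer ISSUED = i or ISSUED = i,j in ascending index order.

ISSUED = 11,12

0. mulh sub @i0/i1  | 2-wide
1. xor @i2  | RAW r7
2. xor @i3  | RAW+WAW r1
3. sll beq @i4/i5  | 2-wide
4. sll st @i6/i7  | 2-wide
5. st @i8  | no-port MEM/MEM
6. ld sub @i9/i10  | 2-wide
7. ld sll @i11/i12  | 2-wide
8. and @i13  | tail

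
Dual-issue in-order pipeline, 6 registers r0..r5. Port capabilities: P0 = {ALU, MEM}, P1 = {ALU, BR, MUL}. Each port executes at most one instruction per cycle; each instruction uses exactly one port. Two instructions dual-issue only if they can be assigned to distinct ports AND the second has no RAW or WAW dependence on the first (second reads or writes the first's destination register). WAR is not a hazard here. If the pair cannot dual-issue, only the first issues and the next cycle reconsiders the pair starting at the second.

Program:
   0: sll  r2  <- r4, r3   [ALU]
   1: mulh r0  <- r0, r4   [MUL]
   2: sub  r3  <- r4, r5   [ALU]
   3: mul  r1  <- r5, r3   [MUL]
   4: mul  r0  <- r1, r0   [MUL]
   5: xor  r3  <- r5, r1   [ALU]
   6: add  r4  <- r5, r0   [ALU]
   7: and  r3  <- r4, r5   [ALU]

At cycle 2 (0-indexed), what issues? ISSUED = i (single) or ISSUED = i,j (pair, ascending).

ISSUED = 3

c0: i0&i1 sll;mulh  pair
c1: i2 sub  RAW r3
c2: i3 mul  no-port MUL/MUL
c3: i4&i5 mul;xor  pair
c4: i6 add  RAW r4
c5: i7 and  tail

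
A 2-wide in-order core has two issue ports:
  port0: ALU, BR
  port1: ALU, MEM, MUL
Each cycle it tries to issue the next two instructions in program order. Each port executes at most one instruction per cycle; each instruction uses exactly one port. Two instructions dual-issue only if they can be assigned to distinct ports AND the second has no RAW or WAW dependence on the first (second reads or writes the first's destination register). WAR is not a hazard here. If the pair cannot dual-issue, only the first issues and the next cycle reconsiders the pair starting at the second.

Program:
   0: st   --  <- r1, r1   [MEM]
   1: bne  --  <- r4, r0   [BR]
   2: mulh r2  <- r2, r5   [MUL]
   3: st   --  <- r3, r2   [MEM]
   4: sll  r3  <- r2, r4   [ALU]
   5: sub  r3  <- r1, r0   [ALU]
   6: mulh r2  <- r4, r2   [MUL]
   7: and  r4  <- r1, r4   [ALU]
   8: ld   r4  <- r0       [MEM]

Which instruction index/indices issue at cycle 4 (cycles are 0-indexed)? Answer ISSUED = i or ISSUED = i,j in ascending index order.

[0] i0,i1  st.MEM;bne.BR  -- pair
[1] i2  mulh.MUL  -- no-port MUL/MEM
[2] i3,i4  st.MEM;sll.ALU  -- pair
[3] i5,i6  sub.ALU;mulh.MUL  -- pair
[4] i7  and.ALU  -- WAW r4
[5] i8  ld.MEM  -- tail

ISSUED = 7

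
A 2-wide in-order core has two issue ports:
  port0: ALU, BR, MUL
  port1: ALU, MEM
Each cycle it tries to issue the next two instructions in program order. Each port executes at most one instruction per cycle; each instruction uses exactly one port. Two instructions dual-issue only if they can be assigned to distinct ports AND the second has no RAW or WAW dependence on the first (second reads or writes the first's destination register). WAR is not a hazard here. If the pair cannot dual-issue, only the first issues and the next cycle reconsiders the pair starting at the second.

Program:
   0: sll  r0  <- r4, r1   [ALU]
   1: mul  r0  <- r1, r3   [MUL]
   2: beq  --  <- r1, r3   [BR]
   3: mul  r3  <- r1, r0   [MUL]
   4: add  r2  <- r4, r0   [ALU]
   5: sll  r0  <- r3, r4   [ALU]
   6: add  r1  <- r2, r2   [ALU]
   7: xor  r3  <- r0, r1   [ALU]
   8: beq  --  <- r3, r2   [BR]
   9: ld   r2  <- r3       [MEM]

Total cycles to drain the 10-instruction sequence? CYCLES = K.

CYCLES = 7

  cy0 -> i0 (sll) WAW r0
  cy1 -> i1 (mul) no-port MUL/BR
  cy2 -> i2 (beq) no-port BR/MUL
  cy3 -> i3/i4 (mul/add) dual
  cy4 -> i5/i6 (sll/add) dual
  cy5 -> i7 (xor) RAW r3
  cy6 -> i8/i9 (beq/ld) dual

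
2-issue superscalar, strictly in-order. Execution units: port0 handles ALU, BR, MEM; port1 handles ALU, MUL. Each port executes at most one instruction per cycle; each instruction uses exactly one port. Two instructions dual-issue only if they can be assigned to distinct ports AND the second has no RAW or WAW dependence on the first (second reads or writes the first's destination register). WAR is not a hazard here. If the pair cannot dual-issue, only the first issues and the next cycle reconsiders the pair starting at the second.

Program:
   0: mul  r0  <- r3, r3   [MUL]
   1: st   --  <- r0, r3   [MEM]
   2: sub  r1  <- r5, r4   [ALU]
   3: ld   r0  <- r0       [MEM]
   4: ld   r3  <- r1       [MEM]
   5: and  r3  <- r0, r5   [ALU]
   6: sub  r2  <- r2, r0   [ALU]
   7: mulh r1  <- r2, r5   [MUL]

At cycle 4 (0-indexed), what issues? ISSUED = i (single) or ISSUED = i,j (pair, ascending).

[0] i0  mul.MUL  -- RAW r0
[1] i1+i2  st.MEM+sub.ALU  -- 2-wide
[2] i3  ld.MEM  -- no-port MEM/MEM
[3] i4  ld.MEM  -- WAW r3
[4] i5+i6  and.ALU+sub.ALU  -- 2-wide
[5] i7  mulh.MUL  -- tail

ISSUED = 5,6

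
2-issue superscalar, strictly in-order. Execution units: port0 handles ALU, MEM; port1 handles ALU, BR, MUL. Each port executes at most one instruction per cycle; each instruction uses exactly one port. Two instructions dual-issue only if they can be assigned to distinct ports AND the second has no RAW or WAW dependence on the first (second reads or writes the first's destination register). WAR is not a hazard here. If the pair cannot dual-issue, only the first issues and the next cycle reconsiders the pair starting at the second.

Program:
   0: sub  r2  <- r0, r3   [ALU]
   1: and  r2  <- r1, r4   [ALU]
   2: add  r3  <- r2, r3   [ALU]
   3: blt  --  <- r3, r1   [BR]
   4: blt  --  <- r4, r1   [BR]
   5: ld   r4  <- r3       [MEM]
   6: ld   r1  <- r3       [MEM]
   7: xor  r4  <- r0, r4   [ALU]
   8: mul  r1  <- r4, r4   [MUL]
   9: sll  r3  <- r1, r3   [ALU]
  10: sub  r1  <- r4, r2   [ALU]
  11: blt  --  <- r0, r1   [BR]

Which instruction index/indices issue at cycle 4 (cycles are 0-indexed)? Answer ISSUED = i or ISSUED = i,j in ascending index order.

ISSUED = 4,5

c0: i0 sub.ALU  WAW r2
c1: i1 and.ALU  RAW r2
c2: i2 add.ALU  RAW r3
c3: i3 blt.BR  no-port BR/BR
c4: i4,i5 blt.BR ld.MEM  dual
c5: i6,i7 ld.MEM xor.ALU  dual
c6: i8 mul.MUL  RAW r1
c7: i9,i10 sll.ALU sub.ALU  dual
c8: i11 blt.BR  tail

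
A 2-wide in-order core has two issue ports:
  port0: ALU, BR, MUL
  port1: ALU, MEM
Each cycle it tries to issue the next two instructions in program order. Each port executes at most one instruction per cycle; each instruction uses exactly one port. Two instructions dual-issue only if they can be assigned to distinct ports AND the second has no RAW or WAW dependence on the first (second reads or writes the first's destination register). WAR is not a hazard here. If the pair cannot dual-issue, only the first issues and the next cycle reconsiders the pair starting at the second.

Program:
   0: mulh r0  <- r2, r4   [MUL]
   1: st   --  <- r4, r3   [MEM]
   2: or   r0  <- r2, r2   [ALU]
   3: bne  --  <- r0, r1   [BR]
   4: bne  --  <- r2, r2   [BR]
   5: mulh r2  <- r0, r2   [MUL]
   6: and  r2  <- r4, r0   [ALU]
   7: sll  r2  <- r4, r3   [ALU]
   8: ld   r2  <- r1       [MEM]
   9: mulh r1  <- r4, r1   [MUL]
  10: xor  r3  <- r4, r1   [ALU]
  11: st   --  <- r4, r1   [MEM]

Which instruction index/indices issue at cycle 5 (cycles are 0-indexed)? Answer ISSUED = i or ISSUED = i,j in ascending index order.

t=0 i0,i1:mulh+st ; 2-wide
t=1 i2:or ; RAW r0
t=2 i3:bne ; no-port BR/BR
t=3 i4:bne ; no-port BR/MUL
t=4 i5:mulh ; WAW r2
t=5 i6:and ; WAW r2
t=6 i7:sll ; WAW r2
t=7 i8,i9:ld+mulh ; 2-wide
t=8 i10,i11:xor+st ; 2-wide

ISSUED = 6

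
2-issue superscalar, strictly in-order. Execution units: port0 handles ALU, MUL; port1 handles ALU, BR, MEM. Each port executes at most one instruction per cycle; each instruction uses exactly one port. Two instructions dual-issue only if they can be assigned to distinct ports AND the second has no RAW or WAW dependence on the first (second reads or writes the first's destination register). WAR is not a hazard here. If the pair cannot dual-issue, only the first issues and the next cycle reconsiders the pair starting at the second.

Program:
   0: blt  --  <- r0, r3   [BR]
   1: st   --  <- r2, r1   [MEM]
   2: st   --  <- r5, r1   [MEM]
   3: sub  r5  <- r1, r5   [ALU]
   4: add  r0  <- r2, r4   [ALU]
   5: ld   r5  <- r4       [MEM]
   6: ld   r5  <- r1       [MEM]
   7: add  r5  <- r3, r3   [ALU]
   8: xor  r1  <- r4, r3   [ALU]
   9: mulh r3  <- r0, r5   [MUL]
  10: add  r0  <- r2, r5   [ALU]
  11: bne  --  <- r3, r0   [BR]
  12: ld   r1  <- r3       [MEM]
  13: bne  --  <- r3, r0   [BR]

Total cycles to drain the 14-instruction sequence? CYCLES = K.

0. blt.BR @i0  | no-port BR/MEM
1. st.MEM @i1  | no-port MEM/MEM
2. st.MEM;sub.ALU @i2+i3  | pair
3. add.ALU;ld.MEM @i4+i5  | pair
4. ld.MEM @i6  | WAW r5
5. add.ALU;xor.ALU @i7+i8  | pair
6. mulh.MUL;add.ALU @i9+i10  | pair
7. bne.BR @i11  | no-port BR/MEM
8. ld.MEM @i12  | no-port MEM/BR
9. bne.BR @i13  | tail

CYCLES = 10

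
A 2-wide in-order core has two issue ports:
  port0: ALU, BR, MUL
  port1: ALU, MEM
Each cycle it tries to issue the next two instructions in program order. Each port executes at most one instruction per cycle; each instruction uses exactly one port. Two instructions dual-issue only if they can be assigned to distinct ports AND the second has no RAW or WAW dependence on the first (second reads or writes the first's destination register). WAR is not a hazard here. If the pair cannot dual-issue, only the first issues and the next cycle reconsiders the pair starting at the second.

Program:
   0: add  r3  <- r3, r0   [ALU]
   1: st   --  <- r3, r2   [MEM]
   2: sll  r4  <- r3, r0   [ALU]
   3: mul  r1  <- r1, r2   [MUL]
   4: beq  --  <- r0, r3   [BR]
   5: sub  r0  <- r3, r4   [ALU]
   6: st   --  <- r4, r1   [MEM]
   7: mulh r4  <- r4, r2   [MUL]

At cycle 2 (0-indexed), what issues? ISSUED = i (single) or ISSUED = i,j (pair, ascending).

ISSUED = 3

t=0 i0:add ; RAW r3
t=1 i1,i2:st+sll ; 2-wide
t=2 i3:mul ; no-port MUL/BR
t=3 i4,i5:beq+sub ; 2-wide
t=4 i6,i7:st+mulh ; 2-wide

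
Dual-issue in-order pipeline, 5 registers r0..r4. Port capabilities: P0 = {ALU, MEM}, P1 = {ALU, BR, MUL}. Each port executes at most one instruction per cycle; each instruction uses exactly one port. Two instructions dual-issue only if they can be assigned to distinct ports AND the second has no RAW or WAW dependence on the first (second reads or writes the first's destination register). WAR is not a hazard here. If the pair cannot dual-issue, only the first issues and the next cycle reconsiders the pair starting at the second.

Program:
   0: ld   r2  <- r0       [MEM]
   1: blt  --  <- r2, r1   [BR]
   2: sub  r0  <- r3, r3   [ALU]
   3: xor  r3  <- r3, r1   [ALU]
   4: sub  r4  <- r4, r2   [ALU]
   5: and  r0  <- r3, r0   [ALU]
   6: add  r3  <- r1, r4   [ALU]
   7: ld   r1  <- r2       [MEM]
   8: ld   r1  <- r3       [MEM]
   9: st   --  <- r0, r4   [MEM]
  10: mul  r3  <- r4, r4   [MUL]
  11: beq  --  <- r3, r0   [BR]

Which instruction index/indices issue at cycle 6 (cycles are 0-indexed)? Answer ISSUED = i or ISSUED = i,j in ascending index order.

#0 head=0: ld i0 RAW r2
#1 head=1: blt/sub i1+i2 dual
#2 head=3: xor/sub i3+i4 dual
#3 head=5: and/add i5+i6 dual
#4 head=7: ld i7 no-port MEM/MEM
#5 head=8: ld i8 no-port MEM/MEM
#6 head=9: st/mul i9+i10 dual
#7 head=11: beq i11 tail

ISSUED = 9,10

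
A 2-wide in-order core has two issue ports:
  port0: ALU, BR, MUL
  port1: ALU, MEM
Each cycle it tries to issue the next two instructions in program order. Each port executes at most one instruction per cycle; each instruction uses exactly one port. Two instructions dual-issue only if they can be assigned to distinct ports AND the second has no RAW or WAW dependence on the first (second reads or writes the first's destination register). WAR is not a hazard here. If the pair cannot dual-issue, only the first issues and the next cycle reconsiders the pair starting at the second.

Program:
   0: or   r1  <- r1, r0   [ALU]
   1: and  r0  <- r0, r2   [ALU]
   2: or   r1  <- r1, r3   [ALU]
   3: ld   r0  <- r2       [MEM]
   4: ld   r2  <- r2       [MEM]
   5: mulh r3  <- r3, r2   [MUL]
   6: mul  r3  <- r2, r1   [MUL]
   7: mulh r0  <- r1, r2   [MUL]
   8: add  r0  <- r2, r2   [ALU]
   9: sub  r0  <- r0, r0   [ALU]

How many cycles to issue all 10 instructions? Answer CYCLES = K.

CYCLES = 8

c0: i0&i1 or+and  dual
c1: i2&i3 or+ld  dual
c2: i4 ld  RAW r2
c3: i5 mulh  no-port MUL/MUL
c4: i6 mul  no-port MUL/MUL
c5: i7 mulh  WAW r0
c6: i8 add  RAW+WAW r0
c7: i9 sub  tail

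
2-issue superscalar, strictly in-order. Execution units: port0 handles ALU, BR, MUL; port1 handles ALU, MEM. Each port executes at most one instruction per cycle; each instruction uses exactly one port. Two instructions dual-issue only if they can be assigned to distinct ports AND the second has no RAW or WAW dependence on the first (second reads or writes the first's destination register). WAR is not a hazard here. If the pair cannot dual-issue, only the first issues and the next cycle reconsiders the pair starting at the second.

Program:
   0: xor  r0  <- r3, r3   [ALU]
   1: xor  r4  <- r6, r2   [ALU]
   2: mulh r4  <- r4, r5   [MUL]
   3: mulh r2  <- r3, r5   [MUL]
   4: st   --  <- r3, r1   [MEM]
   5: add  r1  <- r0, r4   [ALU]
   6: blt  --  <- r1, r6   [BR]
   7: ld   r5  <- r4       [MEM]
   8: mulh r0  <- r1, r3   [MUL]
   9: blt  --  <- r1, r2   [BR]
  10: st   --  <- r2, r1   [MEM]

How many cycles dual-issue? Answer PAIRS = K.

PAIRS = 4

[0] i0,i1  xor xor  -- pair
[1] i2  mulh  -- no-port MUL/MUL
[2] i3,i4  mulh st  -- pair
[3] i5  add  -- RAW r1
[4] i6,i7  blt ld  -- pair
[5] i8  mulh  -- no-port MUL/BR
[6] i9,i10  blt st  -- pair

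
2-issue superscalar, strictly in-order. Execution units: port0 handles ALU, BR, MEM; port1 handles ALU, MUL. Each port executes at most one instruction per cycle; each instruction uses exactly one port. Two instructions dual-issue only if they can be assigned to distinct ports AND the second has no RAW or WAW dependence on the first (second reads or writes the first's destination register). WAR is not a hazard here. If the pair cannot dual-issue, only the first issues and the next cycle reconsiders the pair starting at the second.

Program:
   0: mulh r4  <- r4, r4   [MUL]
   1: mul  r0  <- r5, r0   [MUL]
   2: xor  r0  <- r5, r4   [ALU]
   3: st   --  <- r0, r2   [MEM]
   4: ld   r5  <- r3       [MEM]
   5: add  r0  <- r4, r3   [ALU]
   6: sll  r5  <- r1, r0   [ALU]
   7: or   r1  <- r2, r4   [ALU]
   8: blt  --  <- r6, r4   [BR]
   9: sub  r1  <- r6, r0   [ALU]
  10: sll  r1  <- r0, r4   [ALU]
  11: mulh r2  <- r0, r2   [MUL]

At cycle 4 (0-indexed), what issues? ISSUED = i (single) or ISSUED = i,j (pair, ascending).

#0 head=0: mulh.MUL i0 no-port MUL/MUL
#1 head=1: mul.MUL i1 WAW r0
#2 head=2: xor.ALU i2 RAW r0
#3 head=3: st.MEM i3 no-port MEM/MEM
#4 head=4: ld.MEM/add.ALU i4&i5 dual
#5 head=6: sll.ALU/or.ALU i6&i7 dual
#6 head=8: blt.BR/sub.ALU i8&i9 dual
#7 head=10: sll.ALU/mulh.MUL i10&i11 dual

ISSUED = 4,5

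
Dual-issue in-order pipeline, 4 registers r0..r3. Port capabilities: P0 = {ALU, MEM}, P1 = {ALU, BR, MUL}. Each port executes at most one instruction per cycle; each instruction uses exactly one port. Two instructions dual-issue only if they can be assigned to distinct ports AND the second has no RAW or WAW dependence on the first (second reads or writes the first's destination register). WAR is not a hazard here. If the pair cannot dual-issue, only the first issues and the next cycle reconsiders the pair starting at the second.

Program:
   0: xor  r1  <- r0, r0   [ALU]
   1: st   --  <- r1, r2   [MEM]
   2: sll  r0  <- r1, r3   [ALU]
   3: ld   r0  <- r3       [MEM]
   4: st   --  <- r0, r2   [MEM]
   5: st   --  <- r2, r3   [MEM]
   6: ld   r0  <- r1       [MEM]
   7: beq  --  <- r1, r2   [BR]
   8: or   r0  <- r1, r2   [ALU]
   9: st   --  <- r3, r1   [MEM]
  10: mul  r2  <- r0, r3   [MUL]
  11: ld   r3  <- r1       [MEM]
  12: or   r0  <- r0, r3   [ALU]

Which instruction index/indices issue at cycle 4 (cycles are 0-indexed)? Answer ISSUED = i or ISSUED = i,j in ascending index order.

c0: i0 xor  RAW r1
c1: i1/i2 st;sll  dual
c2: i3 ld  no-port MEM/MEM
c3: i4 st  no-port MEM/MEM
c4: i5 st  no-port MEM/MEM
c5: i6/i7 ld;beq  dual
c6: i8/i9 or;st  dual
c7: i10/i11 mul;ld  dual
c8: i12 or  tail

ISSUED = 5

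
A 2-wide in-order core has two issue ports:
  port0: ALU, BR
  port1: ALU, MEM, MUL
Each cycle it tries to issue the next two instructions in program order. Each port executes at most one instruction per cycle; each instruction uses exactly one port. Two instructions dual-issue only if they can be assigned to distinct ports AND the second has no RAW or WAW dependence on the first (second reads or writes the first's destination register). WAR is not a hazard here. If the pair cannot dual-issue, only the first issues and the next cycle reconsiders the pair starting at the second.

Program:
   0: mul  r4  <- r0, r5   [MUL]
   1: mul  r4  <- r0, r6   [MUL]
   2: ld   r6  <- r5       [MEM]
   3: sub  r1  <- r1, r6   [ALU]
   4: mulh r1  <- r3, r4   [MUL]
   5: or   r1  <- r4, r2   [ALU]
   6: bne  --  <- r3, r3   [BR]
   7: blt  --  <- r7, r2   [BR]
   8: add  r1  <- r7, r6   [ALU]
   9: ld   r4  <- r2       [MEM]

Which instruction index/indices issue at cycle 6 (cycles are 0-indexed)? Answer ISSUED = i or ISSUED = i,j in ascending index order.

ISSUED = 7,8

  cy0 -> i0 (mul) no-port MUL/MUL
  cy1 -> i1 (mul) no-port MUL/MEM
  cy2 -> i2 (ld) RAW r6
  cy3 -> i3 (sub) WAW r1
  cy4 -> i4 (mulh) WAW r1
  cy5 -> i5,i6 (or;bne) pair
  cy6 -> i7,i8 (blt;add) pair
  cy7 -> i9 (ld) tail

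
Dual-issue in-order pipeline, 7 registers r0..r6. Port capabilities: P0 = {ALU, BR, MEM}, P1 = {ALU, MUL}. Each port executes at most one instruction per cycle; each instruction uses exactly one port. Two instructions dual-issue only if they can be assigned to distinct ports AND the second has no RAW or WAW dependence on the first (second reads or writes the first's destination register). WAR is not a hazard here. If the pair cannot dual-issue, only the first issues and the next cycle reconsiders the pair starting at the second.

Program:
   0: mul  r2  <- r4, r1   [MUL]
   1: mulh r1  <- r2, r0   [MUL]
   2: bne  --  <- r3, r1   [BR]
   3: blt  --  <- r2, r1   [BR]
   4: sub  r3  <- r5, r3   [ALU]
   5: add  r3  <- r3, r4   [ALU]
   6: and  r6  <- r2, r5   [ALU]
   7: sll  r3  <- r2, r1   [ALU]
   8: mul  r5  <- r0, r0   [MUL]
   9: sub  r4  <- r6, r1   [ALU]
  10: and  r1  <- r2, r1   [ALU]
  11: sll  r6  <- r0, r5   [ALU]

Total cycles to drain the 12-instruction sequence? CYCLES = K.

t=0 i0:mul ; no-port MUL/MUL
t=1 i1:mulh ; RAW r1
t=2 i2:bne ; no-port BR/BR
t=3 i3,i4:blt+sub ; 2-wide
t=4 i5,i6:add+and ; 2-wide
t=5 i7,i8:sll+mul ; 2-wide
t=6 i9,i10:sub+and ; 2-wide
t=7 i11:sll ; tail

CYCLES = 8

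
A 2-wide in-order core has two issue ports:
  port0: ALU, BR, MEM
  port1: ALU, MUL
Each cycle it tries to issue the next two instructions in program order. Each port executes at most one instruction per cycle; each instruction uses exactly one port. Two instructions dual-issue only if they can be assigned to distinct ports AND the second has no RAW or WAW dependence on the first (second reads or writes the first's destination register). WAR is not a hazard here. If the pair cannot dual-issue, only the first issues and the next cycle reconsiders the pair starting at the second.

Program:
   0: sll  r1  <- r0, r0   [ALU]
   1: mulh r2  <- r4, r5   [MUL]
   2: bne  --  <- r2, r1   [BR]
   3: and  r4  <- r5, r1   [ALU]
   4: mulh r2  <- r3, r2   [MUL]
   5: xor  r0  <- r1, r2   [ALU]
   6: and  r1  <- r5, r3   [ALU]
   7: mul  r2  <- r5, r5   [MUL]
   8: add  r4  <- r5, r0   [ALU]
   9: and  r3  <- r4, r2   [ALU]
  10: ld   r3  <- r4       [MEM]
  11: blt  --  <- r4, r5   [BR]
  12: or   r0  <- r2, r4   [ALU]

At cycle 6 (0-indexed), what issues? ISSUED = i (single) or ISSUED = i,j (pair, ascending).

t=0 i0,i1:sll.ALU/mulh.MUL ; dual
t=1 i2,i3:bne.BR/and.ALU ; dual
t=2 i4:mulh.MUL ; RAW r2
t=3 i5,i6:xor.ALU/and.ALU ; dual
t=4 i7,i8:mul.MUL/add.ALU ; dual
t=5 i9:and.ALU ; WAW r3
t=6 i10:ld.MEM ; no-port MEM/BR
t=7 i11,i12:blt.BR/or.ALU ; dual

ISSUED = 10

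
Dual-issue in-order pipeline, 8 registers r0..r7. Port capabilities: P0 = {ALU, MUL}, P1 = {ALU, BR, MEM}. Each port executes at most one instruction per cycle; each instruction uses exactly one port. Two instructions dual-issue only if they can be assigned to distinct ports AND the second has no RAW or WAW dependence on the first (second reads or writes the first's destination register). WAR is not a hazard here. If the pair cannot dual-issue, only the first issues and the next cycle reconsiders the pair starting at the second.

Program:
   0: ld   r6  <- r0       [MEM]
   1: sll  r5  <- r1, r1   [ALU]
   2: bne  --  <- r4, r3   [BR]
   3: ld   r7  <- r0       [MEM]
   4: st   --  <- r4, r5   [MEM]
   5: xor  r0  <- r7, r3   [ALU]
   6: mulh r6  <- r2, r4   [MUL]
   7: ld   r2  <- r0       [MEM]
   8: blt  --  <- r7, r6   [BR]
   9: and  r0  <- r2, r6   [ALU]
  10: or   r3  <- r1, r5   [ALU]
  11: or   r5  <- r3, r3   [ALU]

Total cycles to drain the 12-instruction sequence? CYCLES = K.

CYCLES = 8

t=0 i0&i1:ld sll ; 2-wide
t=1 i2:bne ; no-port BR/MEM
t=2 i3:ld ; no-port MEM/MEM
t=3 i4&i5:st xor ; 2-wide
t=4 i6&i7:mulh ld ; 2-wide
t=5 i8&i9:blt and ; 2-wide
t=6 i10:or ; RAW r3
t=7 i11:or ; tail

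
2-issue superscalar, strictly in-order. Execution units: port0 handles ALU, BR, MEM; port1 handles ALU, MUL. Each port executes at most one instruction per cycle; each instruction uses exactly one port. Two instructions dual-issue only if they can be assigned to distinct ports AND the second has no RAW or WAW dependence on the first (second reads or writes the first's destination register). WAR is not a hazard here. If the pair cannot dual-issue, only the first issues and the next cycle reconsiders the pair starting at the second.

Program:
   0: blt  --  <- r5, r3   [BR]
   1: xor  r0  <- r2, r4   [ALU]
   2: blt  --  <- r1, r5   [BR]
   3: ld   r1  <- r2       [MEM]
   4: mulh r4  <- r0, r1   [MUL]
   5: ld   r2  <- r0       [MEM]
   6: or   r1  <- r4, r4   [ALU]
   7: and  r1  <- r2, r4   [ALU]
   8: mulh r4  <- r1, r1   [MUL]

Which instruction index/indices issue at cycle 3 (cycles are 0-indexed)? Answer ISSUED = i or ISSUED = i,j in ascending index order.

c0: i0/i1 blt.BR;xor.ALU  2-wide
c1: i2 blt.BR  no-port BR/MEM
c2: i3 ld.MEM  RAW r1
c3: i4/i5 mulh.MUL;ld.MEM  2-wide
c4: i6 or.ALU  WAW r1
c5: i7 and.ALU  RAW r1
c6: i8 mulh.MUL  tail

ISSUED = 4,5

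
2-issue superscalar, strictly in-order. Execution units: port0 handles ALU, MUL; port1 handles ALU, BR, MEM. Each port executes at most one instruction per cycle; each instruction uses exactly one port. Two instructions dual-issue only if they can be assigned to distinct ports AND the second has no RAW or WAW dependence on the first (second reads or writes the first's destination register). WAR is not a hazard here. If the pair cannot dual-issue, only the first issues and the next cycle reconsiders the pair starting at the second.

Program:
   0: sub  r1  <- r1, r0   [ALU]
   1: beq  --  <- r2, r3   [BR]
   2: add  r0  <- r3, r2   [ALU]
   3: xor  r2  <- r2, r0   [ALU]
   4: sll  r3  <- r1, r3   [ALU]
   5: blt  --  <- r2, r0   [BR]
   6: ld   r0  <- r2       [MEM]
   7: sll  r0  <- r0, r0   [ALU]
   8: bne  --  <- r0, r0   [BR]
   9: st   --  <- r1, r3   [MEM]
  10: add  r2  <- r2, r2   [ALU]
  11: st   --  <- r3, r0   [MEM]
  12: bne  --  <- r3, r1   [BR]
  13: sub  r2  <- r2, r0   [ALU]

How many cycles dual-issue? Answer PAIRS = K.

PAIRS = 4

  cy0 -> i0,i1 (sub.ALU/beq.BR) 2-wide
  cy1 -> i2 (add.ALU) RAW r0
  cy2 -> i3,i4 (xor.ALU/sll.ALU) 2-wide
  cy3 -> i5 (blt.BR) no-port BR/MEM
  cy4 -> i6 (ld.MEM) RAW+WAW r0
  cy5 -> i7 (sll.ALU) RAW r0
  cy6 -> i8 (bne.BR) no-port BR/MEM
  cy7 -> i9,i10 (st.MEM/add.ALU) 2-wide
  cy8 -> i11 (st.MEM) no-port MEM/BR
  cy9 -> i12,i13 (bne.BR/sub.ALU) 2-wide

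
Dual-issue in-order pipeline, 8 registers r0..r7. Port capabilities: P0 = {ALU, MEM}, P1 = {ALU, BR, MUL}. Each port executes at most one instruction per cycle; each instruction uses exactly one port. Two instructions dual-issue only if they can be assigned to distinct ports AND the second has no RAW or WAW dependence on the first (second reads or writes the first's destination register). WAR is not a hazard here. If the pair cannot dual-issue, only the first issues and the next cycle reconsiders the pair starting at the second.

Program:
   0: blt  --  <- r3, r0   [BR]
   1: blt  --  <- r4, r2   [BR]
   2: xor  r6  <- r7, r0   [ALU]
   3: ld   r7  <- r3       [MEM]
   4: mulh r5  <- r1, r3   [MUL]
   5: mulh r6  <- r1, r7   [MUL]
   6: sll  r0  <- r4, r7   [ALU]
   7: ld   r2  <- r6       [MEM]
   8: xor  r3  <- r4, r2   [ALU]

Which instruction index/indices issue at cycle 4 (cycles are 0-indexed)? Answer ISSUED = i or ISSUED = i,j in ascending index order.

c0: i0 blt.BR  no-port BR/BR
c1: i1+i2 blt.BR/xor.ALU  2-wide
c2: i3+i4 ld.MEM/mulh.MUL  2-wide
c3: i5+i6 mulh.MUL/sll.ALU  2-wide
c4: i7 ld.MEM  RAW r2
c5: i8 xor.ALU  tail

ISSUED = 7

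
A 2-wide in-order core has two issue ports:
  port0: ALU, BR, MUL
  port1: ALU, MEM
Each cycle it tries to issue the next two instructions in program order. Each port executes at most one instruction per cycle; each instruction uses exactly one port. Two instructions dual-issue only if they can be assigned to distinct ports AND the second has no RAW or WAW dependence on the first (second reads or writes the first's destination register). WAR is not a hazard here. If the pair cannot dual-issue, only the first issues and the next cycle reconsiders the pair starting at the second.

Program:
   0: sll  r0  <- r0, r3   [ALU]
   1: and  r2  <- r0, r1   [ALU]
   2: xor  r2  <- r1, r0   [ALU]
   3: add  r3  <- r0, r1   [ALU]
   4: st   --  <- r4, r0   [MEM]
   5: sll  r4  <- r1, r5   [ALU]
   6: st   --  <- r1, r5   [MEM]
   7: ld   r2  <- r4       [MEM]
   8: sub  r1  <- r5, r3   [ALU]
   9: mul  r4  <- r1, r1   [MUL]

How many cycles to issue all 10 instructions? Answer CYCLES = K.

CYCLES = 7

#0 head=0: sll i0 RAW r0
#1 head=1: and i1 WAW r2
#2 head=2: xor;add i2/i3 pair
#3 head=4: st;sll i4/i5 pair
#4 head=6: st i6 no-port MEM/MEM
#5 head=7: ld;sub i7/i8 pair
#6 head=9: mul i9 tail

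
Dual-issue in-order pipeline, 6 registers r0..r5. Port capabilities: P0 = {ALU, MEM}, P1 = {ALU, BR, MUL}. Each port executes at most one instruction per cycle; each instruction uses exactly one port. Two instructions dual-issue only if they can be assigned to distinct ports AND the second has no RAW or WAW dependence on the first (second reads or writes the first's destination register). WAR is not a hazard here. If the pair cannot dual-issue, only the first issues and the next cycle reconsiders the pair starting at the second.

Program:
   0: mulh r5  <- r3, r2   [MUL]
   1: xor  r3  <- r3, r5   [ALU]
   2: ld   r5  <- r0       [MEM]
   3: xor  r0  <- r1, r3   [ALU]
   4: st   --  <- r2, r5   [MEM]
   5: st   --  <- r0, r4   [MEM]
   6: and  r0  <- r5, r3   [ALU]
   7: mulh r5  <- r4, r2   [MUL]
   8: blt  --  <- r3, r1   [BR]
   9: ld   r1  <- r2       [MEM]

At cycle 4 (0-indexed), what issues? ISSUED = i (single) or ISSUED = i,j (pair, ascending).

#0 head=0: mulh.MUL i0 RAW r5
#1 head=1: xor.ALU;ld.MEM i1/i2 dual
#2 head=3: xor.ALU;st.MEM i3/i4 dual
#3 head=5: st.MEM;and.ALU i5/i6 dual
#4 head=7: mulh.MUL i7 no-port MUL/BR
#5 head=8: blt.BR;ld.MEM i8/i9 dual

ISSUED = 7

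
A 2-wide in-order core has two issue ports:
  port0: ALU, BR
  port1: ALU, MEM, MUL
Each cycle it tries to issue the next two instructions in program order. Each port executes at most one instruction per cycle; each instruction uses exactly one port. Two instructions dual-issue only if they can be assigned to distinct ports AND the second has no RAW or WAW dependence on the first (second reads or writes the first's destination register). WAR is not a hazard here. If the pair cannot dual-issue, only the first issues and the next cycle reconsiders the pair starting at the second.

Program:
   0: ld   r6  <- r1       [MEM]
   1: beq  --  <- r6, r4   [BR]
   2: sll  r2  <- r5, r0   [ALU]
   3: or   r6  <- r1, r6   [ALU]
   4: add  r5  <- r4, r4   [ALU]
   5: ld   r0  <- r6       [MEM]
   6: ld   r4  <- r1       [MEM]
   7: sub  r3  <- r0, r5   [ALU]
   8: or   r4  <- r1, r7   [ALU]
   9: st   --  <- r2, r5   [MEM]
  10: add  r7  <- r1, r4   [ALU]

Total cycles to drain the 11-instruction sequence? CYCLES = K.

CYCLES = 7

#0 head=0: ld.MEM i0 RAW r6
#1 head=1: beq.BR;sll.ALU i1&i2 dual
#2 head=3: or.ALU;add.ALU i3&i4 dual
#3 head=5: ld.MEM i5 no-port MEM/MEM
#4 head=6: ld.MEM;sub.ALU i6&i7 dual
#5 head=8: or.ALU;st.MEM i8&i9 dual
#6 head=10: add.ALU i10 tail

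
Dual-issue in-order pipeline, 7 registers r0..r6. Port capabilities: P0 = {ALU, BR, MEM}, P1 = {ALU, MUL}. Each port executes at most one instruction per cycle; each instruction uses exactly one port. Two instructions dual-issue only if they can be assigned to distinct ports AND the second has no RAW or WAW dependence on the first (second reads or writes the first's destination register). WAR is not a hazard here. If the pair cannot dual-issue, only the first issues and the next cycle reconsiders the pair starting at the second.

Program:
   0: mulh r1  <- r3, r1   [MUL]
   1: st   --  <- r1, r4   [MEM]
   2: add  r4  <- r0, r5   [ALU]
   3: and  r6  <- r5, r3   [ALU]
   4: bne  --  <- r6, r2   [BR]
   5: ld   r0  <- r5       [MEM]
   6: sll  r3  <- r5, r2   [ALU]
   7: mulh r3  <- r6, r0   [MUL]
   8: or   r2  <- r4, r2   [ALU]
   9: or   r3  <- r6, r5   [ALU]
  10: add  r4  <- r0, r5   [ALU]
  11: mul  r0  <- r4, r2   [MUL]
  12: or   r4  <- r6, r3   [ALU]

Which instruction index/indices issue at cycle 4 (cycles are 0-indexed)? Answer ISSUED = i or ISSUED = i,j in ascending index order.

#0 head=0: mulh i0 RAW r1
#1 head=1: st add i1/i2 pair
#2 head=3: and i3 RAW r6
#3 head=4: bne i4 no-port BR/MEM
#4 head=5: ld sll i5/i6 pair
#5 head=7: mulh or i7/i8 pair
#6 head=9: or add i9/i10 pair
#7 head=11: mul or i11/i12 pair

ISSUED = 5,6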